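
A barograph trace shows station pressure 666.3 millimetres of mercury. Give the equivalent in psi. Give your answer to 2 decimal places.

1 mmHg = 0.0193368 psi, so 666.3 × 0.0193368 = 12.88 psi.

12.88 psi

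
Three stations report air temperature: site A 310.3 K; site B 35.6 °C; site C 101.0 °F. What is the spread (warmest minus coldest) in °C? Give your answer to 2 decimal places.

2.73 °C

site A: 310.3 K = 37.150 °C.
site C: 101.0 °F = 38.333 °C.
Spread: 38.333 − 35.600 = 2.733 °C.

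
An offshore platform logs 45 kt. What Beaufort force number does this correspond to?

45 kt lies in the Beaufort 9 band (strong gale, 41–47 kt).

Beaufort force 9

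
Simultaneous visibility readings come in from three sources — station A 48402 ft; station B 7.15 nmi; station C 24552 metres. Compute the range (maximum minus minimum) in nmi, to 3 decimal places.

station A: 48402 ft = 7.96594 nmi.
station C: 24552 m = 13.25702 nmi.
Spread: 13.25702 − 7.15000 = 6.107 nmi.

6.107 nmi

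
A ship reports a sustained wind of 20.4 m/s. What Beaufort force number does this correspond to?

Beaufort force 8

20.4 m/s lies in the Beaufort 8 band (gale, 17.2–20.7 m/s).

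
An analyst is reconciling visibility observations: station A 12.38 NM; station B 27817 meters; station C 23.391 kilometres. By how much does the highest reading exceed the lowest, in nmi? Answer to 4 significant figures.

2.640 nmi

station B: 27817 m = 15.01998 nmi.
station C: 23.391 km = 12.63013 nmi.
Spread: 15.01998 − 12.38000 = 2.640 nmi.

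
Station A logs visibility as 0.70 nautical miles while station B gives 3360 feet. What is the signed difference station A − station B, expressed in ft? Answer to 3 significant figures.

station A: 0.70 nmi = 4253.28 ft.
Difference: 4253.28 − 3360.00 = 893 ft.

893 ft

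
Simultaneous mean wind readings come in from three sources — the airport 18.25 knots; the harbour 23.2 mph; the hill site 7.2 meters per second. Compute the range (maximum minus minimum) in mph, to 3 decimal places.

7.094 mph

the airport: 18.25 kt = 21.00172 mph.
the hill site: 7.2 m/s = 16.10594 mph.
Spread: 23.20000 − 16.10594 = 7.094 mph.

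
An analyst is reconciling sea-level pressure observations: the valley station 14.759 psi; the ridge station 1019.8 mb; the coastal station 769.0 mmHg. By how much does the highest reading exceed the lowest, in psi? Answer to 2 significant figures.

0.11 psi

the ridge station: 1019.8 mb = 14.7909 psi.
the coastal station: 769.0 mmHg = 14.8700 psi.
Spread: 14.8700 − 14.7590 = 0.11 psi.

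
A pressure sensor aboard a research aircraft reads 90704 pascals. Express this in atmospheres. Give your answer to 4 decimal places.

1 Pa = 9.86923e-06 atm, so 90704 × 9.86923e-06 = 0.8952 atm.

0.8952 atm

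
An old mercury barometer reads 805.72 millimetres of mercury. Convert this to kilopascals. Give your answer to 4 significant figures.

1 mmHg = 0.133322 kPa, so 805.72 × 0.133322 = 107.4 kPa.

107.4 kPa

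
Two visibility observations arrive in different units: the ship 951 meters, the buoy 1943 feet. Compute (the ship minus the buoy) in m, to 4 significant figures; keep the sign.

358.8 m

the buoy: 1943 ft = 592.226 m.
Difference: 951.000 − 592.226 = 358.8 m.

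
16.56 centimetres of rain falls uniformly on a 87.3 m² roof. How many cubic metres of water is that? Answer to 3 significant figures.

Depth: 16.56 cm × 10 = 165.6 mm.
1 mm over 1 m² is 1 L, so volume = 165.6 × 87.3 = 14456.88 L = 14.5 m³.

14.5 cubic metres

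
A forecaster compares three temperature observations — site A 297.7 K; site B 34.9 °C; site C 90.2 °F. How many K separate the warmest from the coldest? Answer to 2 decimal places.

site A: 297.7 K = 24.550 °C.
site C: 90.2 °F = 32.333 °C.
Spread: 34.900 − 24.550 = 10.350 °C.

10.35 K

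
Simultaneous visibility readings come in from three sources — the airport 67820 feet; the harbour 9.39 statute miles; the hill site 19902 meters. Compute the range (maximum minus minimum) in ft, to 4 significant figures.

18240 ft

the harbour: 9.39 SM = 49579.20 ft.
the hill site: 19902 m = 65295.28 ft.
Spread: 67820.00 − 49579.20 = 18240 ft.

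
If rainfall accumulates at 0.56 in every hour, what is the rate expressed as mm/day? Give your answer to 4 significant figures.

341.4 mm/day

0.56 in/hour × 25.4 mm/in × 24 hour/day = 341.4 mm/day.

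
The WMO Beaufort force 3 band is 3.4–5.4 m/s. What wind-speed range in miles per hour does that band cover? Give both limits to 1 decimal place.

3.4–5.4 m/s × 2.237 = 7.6–12.1 mph.

7.6 to 12.1 mph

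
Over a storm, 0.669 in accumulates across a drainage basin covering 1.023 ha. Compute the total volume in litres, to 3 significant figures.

174000 litres

Depth: 0.669 in × 25.4 = 16.9926 mm.
Area: 1.023 ha = 10230 m².
1 mm over 1 m² is 1 L, so volume = 16.9926 × 10230 = 173834.3 L ≈ 174000 L.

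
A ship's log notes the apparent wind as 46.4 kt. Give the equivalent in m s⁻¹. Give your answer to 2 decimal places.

23.87 m/s

1 kt = 0.514444 m/s, so 46.4 × 0.514444 = 23.87 m/s.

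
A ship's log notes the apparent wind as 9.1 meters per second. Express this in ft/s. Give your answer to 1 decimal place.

1 m/s = 3.28084 ft/s, so 9.1 × 3.28084 = 29.9 ft/s.

29.9 ft/s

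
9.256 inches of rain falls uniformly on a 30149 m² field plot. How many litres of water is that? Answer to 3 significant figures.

7090000 litres

Depth: 9.256 in × 25.4 = 235.1024 mm.
1 mm over 1 m² is 1 L, so volume = 235.1024 × 30149 = 7088102.3 L ≈ 7090000 L.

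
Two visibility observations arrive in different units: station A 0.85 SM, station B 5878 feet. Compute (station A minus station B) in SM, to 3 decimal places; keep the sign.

station B: 5878 ft = 1.11326 SM.
Difference: 0.85000 − 1.11326 = -0.263 SM.

-0.263 SM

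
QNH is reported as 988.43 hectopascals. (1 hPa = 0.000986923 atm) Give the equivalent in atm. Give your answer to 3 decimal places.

0.976 atm

1 hPa = 0.000986923 atm, so 988.43 × 0.000986923 = 0.976 atm.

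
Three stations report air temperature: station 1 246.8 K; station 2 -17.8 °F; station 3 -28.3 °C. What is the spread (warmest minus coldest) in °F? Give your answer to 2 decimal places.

station 1: 246.8 K = -26.350 °C.
station 2: -17.8 °F = -27.667 °C.
Spread: (-26.350) − (-28.300) = 1.950 °C = 3.51 °F.

3.51 °F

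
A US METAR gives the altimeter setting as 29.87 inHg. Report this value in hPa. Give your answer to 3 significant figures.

1 inHg = 33.8639 hPa, so 29.87 × 33.8639 = 1010 hPa.

1010 hPa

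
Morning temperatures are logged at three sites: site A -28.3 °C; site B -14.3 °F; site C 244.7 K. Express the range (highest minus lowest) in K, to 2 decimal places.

2.73 K

site B: -14.3 °F = -25.722 °C.
site C: 244.7 K = -28.450 °C.
Spread: (-25.722) − (-28.450) = 2.728 °C.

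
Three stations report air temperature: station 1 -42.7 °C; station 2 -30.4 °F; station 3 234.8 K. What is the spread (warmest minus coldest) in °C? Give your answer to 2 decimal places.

station 2: -30.4 °F = -34.667 °C.
station 3: 234.8 K = -38.350 °C.
Spread: (-34.667) − (-42.700) = 8.033 °C.

8.03 °C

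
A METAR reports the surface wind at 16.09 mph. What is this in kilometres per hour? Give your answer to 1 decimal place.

1 mph = 1.60934 km/h, so 16.09 × 1.60934 = 25.9 km/h.

25.9 km/h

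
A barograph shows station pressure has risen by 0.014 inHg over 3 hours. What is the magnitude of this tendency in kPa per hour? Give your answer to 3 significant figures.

0.014 inHg / 3 h × 3.38639 kPa/inHg = 0.0158 kPa/h.

0.0158 kPa per hour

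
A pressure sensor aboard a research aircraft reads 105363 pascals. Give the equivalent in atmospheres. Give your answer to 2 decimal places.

1.04 atm

1 Pa = 9.86923e-06 atm, so 105363 × 9.86923e-06 = 1.04 atm.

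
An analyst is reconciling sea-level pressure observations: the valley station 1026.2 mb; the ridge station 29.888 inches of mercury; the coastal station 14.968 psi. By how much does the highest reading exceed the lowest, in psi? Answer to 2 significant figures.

0.29 psi

the valley station: 1026.2 mb = 14.8838 psi.
the ridge station: 29.888 inHg = 14.6796 psi.
Spread: 14.9680 − 14.6796 = 0.29 psi.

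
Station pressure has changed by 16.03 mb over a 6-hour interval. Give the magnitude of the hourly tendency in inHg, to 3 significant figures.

0.0789 inHg per hour

16.03 mb / 6 h × 0.02953 inHg/mb = 0.0789 inHg/h.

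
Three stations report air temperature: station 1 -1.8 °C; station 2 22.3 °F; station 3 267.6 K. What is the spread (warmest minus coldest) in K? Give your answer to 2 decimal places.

3.75 K

station 2: 22.3 °F = -5.389 °C.
station 3: 267.6 K = -5.550 °C.
Spread: (-1.800) − (-5.550) = 3.750 °C.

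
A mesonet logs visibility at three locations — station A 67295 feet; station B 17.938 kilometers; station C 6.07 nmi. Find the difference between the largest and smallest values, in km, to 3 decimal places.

station A: 67295 ft = 20.51152 km.
station C: 6.07 nmi = 11.24164 km.
Spread: 20.51152 − 11.24164 = 9.270 km.

9.270 km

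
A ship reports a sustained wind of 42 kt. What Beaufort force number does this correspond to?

42 kt lies in the Beaufort 9 band (strong gale, 41–47 kt).

Beaufort force 9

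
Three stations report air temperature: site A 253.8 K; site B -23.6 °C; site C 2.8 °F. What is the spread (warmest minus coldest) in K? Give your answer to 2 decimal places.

7.38 K

site A: 253.8 K = -19.350 °C.
site C: 2.8 °F = -16.222 °C.
Spread: (-16.222) − (-23.600) = 7.378 °C.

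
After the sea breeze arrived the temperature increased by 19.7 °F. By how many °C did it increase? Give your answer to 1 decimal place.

A change of 1 °C equals a change of 1.8 °F: Δ°C = 19.7 × 0.5556 = 10.9 °C.

10.9 °C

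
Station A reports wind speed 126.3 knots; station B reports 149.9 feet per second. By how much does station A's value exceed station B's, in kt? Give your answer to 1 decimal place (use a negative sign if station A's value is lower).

station B: 149.9 ft/s = 88.813 kt.
Difference: 126.300 − 88.813 = 37.5 kt.

37.5 kt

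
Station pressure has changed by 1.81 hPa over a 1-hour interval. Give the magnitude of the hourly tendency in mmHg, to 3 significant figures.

1.36 mmHg per hour

1.81 hPa / 1 h × 0.750062 mmHg/hPa = 1.36 mmHg/h.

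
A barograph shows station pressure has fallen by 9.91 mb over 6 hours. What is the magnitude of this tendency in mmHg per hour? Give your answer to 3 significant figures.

9.91 mb / 6 h × 0.750062 mmHg/mb = 1.24 mmHg/h.

1.24 mmHg per hour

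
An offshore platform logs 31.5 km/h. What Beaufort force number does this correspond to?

31.5 km/h = 8.8 m/s, which is Beaufort 5 (fresh breeze, 8.0–10.7 m/s).

Beaufort force 5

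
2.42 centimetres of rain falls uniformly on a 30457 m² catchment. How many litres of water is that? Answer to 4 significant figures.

737100 litres

Depth: 2.42 cm × 10 = 24.2 mm.
1 mm over 1 m² is 1 L, so volume = 24.2 × 30457 = 737059.4 L ≈ 737100 L.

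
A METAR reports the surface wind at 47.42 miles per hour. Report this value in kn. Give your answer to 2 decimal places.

41.21 kt

1 mph = 0.868976 kt, so 47.42 × 0.868976 = 41.21 kt.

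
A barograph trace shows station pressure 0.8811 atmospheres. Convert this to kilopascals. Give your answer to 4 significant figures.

1 atm = 101.325 kPa, so 0.8811 × 101.325 = 89.28 kPa.

89.28 kPa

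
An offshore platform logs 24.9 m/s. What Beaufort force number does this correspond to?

Beaufort force 10

24.9 m/s lies in the Beaufort 10 band (storm, 24.5–28.4 m/s).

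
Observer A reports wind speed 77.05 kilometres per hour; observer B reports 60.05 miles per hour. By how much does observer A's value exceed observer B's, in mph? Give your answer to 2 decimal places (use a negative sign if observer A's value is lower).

-12.17 mph

observer A: 77.05 km/h = 47.8767 mph.
Difference: 47.8767 − 60.0500 = -12.17 mph.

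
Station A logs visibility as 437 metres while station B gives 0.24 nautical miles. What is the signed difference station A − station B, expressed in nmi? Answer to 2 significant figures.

station A: 437 m = 0.235961 nmi.
Difference: 0.235961 − 0.240000 = -0.0040 nmi.

-0.0040 nmi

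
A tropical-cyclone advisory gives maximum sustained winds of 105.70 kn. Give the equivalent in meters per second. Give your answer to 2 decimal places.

54.38 m/s

1 kt = 0.514444 m/s, so 105.70 × 0.514444 = 54.38 m/s.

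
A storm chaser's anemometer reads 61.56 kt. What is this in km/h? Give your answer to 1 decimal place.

114.0 km/h

1 kt = 1.852 km/h, so 61.56 × 1.852 = 114.0 km/h.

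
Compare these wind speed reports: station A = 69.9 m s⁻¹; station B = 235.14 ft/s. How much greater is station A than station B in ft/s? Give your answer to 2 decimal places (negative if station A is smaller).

-5.81 ft/s

station A: 69.9 m/s = 229.3307 ft/s.
Difference: 229.3307 − 235.1400 = -5.81 ft/s.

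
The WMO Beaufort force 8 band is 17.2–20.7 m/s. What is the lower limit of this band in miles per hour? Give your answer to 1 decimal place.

38.5 mph

17.2–20.7 m/s × 2.237 = 38.5–46.3 mph.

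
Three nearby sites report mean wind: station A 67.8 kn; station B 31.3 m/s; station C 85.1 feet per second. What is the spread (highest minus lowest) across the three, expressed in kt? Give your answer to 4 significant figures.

station B: 31.3 m/s = 60.8423 kt.
station C: 85.1 ft/s = 50.4204 kt.
Spread: 67.8000 − 50.4204 = 17.38 kt.

17.38 kt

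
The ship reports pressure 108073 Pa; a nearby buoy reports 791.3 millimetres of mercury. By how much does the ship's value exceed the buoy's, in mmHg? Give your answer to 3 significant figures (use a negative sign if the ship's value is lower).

the ship: 108073 Pa = 810.614 mmHg.
Difference: 810.614 − 791.300 = 19.3 mmHg.

19.3 mmHg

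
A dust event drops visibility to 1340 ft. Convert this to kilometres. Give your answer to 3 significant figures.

0.408 km

1 ft = 0.0003048 km, so 1340 × 0.0003048 = 0.408 km.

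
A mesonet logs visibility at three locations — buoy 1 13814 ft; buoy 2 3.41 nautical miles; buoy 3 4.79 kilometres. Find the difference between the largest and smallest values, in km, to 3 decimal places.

2.105 km

buoy 1: 13814 ft = 4.21051 km.
buoy 2: 3.41 nmi = 6.31532 km.
Spread: 6.31532 − 4.21051 = 2.105 km.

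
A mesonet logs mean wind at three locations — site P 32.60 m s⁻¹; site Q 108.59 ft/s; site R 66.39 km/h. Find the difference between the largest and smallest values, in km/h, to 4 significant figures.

52.76 km/h

site P: 32.60 m/s = 117.3600 km/h.
site Q: 108.59 ft/s = 119.1536 km/h.
Spread: 119.1536 − 66.3900 = 52.76 km/h.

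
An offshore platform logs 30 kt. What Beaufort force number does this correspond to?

30 kt lies in the Beaufort 7 band (near gale, 28–33 kt).

Beaufort force 7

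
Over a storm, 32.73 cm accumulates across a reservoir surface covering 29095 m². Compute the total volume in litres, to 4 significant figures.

Depth: 32.73 cm × 10 = 327.3 mm.
1 mm over 1 m² is 1 L, so volume = 327.3 × 29095 = 9522793.5 L ≈ 9523000 L.

9523000 litres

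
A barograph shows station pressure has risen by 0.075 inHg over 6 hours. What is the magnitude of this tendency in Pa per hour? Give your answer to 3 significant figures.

0.075 inHg / 6 h × 3386.39 Pa/inHg = 42.3 Pa/h.

42.3 Pa per hour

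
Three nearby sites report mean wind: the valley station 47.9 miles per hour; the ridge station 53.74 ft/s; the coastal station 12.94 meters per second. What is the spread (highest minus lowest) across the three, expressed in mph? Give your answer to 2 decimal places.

the ridge station: 53.74 ft/s = 36.6409 mph.
the coastal station: 12.94 m/s = 28.9460 mph.
Spread: 47.9000 − 28.9460 = 18.95 mph.

18.95 mph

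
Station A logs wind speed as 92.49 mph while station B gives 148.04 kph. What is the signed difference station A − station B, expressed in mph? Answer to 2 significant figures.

0.50 mph

station B: 148.04 km/h = 91.9878 mph.
Difference: 92.4900 − 91.9878 = 0.50 mph.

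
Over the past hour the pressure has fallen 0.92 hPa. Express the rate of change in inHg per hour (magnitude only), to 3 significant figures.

0.0272 inHg per hour

0.92 hPa / 1 h × 0.02953 inHg/hPa = 0.0272 inHg/h.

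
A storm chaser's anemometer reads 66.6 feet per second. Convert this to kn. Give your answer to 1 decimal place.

39.5 kt

1 ft/s = 0.592484 kt, so 66.6 × 0.592484 = 39.5 kt.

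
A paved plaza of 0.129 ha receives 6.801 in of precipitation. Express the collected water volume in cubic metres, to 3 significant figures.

223 cubic metres

Depth: 6.801 in × 25.4 = 172.7454 mm.
Area: 0.129 ha = 1290 m².
1 mm over 1 m² is 1 L, so volume = 172.7454 × 1290 = 222841.57 L = 223 m³.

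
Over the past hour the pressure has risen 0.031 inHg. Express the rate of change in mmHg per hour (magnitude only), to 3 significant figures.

0.031 inHg / 1 h × 25.4 mmHg/inHg = 0.787 mmHg/h.

0.787 mmHg per hour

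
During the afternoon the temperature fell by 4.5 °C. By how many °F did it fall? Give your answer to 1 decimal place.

Converting a difference, only the 9/5 scale factor applies: Δ°F = 4.5 × 1.8 = 8.1 °F.

8.1 °F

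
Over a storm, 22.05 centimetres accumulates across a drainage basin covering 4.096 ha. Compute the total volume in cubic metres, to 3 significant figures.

9030 cubic metres

Depth: 22.05 cm × 10 = 220.5 mm.
Area: 4.096 ha = 40960 m².
1 mm over 1 m² is 1 L, so volume = 220.5 × 40960 = 9031680 L = 9030 m³.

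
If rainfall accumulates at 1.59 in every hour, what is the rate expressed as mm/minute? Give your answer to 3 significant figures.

1.59 in/hour × 25.4 mm/in × 0.0166667 hour/minute = 0.673 mm/minute.

0.673 mm/minute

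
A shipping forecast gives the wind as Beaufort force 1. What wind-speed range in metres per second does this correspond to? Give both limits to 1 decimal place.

Beaufort 1 (light air) spans 0.3–1.5 m/s.

0.3 to 1.5 m/s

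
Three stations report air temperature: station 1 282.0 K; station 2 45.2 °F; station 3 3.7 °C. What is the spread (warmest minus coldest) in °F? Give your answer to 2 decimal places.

9.27 °F

station 1: 282.0 K = 8.850 °C.
station 2: 45.2 °F = 7.333 °C.
Spread: 8.850 − 3.700 = 5.150 °C = 9.27 °F.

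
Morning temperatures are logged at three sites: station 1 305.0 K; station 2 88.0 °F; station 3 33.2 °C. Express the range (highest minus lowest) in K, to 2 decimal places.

2.09 K

station 1: 305.0 K = 31.850 °C.
station 2: 88.0 °F = 31.111 °C.
Spread: 33.200 − 31.111 = 2.089 °C.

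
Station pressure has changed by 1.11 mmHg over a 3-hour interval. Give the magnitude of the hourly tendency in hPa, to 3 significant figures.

0.493 hPa per hour

1.11 mmHg / 3 h × 1.33322 hPa/mmHg = 0.493 hPa/h.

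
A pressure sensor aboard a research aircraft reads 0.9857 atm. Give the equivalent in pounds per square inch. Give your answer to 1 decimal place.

1 atm = 14.6959 psi, so 0.9857 × 14.6959 = 14.5 psi.

14.5 psi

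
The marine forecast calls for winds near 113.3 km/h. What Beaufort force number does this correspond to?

113.3 km/h = 31.5 m/s, which is Beaufort 11 (violent storm, 28.5–32.6 m/s).

Beaufort force 11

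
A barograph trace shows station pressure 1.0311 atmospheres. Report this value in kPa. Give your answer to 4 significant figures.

104.5 kPa

1 atm = 101.325 kPa, so 1.0311 × 101.325 = 104.5 kPa.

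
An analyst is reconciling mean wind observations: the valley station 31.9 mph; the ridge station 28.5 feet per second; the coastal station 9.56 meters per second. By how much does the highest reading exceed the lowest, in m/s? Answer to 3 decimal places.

the valley station: 31.9 mph = 14.26058 m/s.
the ridge station: 28.5 ft/s = 8.68680 m/s.
Spread: 14.26058 − 8.68680 = 5.574 m/s.

5.574 m/s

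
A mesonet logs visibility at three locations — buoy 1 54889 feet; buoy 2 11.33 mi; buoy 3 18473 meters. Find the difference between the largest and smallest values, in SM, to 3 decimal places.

1.083 SM

buoy 1: 54889 ft = 10.39564 SM.
buoy 3: 18473 m = 11.47859 SM.
Spread: 11.47859 − 10.39564 = 1.083 SM.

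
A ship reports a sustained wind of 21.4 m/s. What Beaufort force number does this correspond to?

Beaufort force 9

21.4 m/s lies in the Beaufort 9 band (strong gale, 20.8–24.4 m/s).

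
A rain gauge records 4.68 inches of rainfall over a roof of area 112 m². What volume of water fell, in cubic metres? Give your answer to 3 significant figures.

Depth: 4.68 in × 25.4 = 118.872 mm.
1 mm over 1 m² is 1 L, so volume = 118.872 × 112 = 13313.664 L = 13.3 m³.

13.3 cubic metres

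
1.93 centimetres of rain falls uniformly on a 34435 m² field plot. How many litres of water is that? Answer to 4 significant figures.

Depth: 1.93 cm × 10 = 19.3 mm.
1 mm over 1 m² is 1 L, so volume = 19.3 × 34435 = 664595.5 L ≈ 664600 L.

664600 litres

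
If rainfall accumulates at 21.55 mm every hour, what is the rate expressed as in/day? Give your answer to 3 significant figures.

21.55 mm/hour × 0.0393701 in/mm × 24 hour/day = 20.4 in/day.

20.4 in/day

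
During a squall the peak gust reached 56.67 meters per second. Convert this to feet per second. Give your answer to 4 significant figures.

185.9 ft/s

1 m/s = 3.28084 ft/s, so 56.67 × 3.28084 = 185.9 ft/s.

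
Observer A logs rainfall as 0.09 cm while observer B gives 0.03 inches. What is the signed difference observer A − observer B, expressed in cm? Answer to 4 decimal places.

observer B: 0.03 in = 0.076200 cm.
Difference: 0.090000 − 0.076200 = 0.0138 cm.

0.0138 cm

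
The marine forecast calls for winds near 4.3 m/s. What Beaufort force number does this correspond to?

4.3 m/s lies in the Beaufort 3 band (gentle breeze, 3.4–5.4 m/s).

Beaufort force 3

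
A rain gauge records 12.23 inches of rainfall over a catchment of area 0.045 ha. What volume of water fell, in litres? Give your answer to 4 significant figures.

139800 litres

Depth: 12.23 in × 25.4 = 310.642 mm.
Area: 0.045 ha = 450 m².
1 mm over 1 m² is 1 L, so volume = 310.642 × 450 = 139788.9 L ≈ 139800 L.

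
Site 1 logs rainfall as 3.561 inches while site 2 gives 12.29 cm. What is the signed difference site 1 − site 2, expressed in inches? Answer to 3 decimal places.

site 2: 12.29 cm = 4.83858 in.
Difference: 3.56100 − 4.83858 = -1.278 in.

-1.278 in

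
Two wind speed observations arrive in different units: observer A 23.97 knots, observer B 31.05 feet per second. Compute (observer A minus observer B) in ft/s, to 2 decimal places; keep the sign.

9.41 ft/s

observer A: 23.97 kt = 40.4568 ft/s.
Difference: 40.4568 − 31.0500 = 9.41 ft/s.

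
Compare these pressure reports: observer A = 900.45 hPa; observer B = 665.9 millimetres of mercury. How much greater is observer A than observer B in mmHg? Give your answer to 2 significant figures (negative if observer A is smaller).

9.5 mmHg

observer A: 900.45 hPa = 675.393 mmHg.
Difference: 675.393 − 665.900 = 9.5 mmHg.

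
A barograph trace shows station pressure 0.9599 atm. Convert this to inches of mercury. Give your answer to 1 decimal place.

1 atm = 29.9213 inHg, so 0.9599 × 29.9213 = 28.7 inHg.

28.7 inHg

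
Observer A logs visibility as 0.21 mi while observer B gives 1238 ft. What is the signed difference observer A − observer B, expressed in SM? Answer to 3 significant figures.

-0.0245 SM

observer B: 1238 ft = 0.234470 SM.
Difference: 0.210000 − 0.234470 = -0.0245 SM.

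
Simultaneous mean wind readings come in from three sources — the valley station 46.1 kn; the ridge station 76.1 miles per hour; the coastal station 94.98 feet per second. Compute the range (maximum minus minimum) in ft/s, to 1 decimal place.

33.8 ft/s

the valley station: 46.1 kt = 77.808 ft/s.
the ridge station: 76.1 mph = 111.613 ft/s.
Spread: 111.613 − 77.808 = 33.8 ft/s.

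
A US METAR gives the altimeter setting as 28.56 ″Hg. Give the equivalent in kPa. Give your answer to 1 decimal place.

1 inHg = 3.38639 kPa, so 28.56 × 3.38639 = 96.7 kPa.

96.7 kPa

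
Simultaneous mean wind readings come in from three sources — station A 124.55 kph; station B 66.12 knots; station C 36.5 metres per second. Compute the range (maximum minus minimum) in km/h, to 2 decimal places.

station B: 66.12 kt = 122.4542 km/h.
station C: 36.5 m/s = 131.4000 km/h.
Spread: 131.4000 − 122.4542 = 8.95 km/h.

8.95 km/h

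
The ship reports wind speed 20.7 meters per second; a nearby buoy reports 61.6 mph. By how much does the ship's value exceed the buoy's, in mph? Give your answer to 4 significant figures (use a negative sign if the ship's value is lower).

the ship: 20.7 m/s = 46.3046 mph.
Difference: 46.3046 − 61.6000 = -15.30 mph.

-15.30 mph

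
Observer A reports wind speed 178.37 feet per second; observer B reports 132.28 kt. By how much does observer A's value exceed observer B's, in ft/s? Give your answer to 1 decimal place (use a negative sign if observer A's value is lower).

observer B: 132.28 kt = 223.263 ft/s.
Difference: 178.370 − 223.263 = -44.9 ft/s.

-44.9 ft/s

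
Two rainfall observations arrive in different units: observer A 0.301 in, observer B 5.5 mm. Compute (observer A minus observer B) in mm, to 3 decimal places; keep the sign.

observer A: 0.301 in = 7.64540 mm.
Difference: 7.64540 − 5.50000 = 2.145 mm.

2.145 mm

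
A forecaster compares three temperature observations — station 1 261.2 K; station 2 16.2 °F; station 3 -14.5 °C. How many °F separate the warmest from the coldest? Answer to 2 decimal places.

station 1: 261.2 K = -11.950 °C.
station 2: 16.2 °F = -8.778 °C.
Spread: (-8.778) − (-14.500) = 5.722 °C = 10.30 °F.

10.30 °F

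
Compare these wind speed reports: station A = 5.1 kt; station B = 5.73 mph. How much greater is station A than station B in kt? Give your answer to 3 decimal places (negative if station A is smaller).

station B: 5.73 mph = 4.97923 kt.
Difference: 5.10000 − 4.97923 = 0.121 kt.

0.121 kt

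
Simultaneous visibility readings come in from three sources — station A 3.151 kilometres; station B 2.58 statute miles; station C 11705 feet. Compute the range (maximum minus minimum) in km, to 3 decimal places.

1.001 km

station B: 2.58 SM = 4.15211 km.
station C: 11705 ft = 3.56768 km.
Spread: 4.15211 − 3.15100 = 1.001 km.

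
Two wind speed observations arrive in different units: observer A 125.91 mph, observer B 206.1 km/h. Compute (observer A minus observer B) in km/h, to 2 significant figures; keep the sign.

-3.5 km/h

observer A: 125.91 mph = 202.633 km/h.
Difference: 202.633 − 206.100 = -3.5 km/h.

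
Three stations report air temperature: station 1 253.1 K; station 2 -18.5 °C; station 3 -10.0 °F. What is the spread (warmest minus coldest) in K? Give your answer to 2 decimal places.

station 1: 253.1 K = -20.050 °C.
station 3: -10.0 °F = -23.333 °C.
Spread: (-18.500) − (-23.333) = 4.833 °C.

4.83 K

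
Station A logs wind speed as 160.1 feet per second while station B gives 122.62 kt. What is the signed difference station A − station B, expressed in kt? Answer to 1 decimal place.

station A: 160.1 ft/s = 94.857 kt.
Difference: 94.857 − 122.620 = -27.8 kt.

-27.8 kt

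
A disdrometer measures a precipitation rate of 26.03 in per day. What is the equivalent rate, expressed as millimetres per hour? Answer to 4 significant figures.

26.03 in/day × 25.4 mm/in × 0.0416667 day/hour = 27.55 mm/hour.

27.55 mm/hour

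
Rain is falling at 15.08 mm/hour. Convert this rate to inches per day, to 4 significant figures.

15.08 mm/hour × 0.0393701 in/mm × 24 hour/day = 14.25 in/day.

14.25 in/day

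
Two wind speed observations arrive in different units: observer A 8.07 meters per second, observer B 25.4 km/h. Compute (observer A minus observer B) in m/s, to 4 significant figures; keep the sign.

1.014 m/s

observer B: 25.4 km/h = 7.05556 m/s.
Difference: 8.07000 − 7.05556 = 1.014 m/s.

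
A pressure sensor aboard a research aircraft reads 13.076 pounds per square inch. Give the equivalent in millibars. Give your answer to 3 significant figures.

1 psi = 68.9476 mb, so 13.076 × 68.9476 = 902 mb.

902 mb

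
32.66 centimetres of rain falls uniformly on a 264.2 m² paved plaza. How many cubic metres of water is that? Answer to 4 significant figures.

86.29 cubic metres

Depth: 32.66 cm × 10 = 326.6 mm.
1 mm over 1 m² is 1 L, so volume = 326.6 × 264.2 = 86287.72 L = 86.29 m³.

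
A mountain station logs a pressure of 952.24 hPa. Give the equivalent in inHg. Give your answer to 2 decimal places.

1 hPa = 0.02953 inHg, so 952.24 × 0.02953 = 28.12 inHg.

28.12 inHg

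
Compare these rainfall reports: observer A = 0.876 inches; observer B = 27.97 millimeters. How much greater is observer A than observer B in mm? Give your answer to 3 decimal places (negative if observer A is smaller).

-5.720 mm

observer A: 0.876 in = 22.25040 mm.
Difference: 22.25040 − 27.97000 = -5.720 mm.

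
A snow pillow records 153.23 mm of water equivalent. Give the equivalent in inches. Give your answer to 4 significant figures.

6.033 in

1 mm = 0.0393701 in, so 153.23 × 0.0393701 = 6.033 in.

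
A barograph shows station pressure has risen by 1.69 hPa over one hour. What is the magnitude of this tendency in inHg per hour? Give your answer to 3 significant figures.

0.0499 inHg per hour

1.69 hPa / 1 h × 0.02953 inHg/hPa = 0.0499 inHg/h.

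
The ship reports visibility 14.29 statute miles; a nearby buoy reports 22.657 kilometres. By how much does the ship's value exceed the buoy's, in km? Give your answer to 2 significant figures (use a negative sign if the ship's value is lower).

the ship: 14.29 SM = 22.9975 km.
Difference: 22.9975 − 22.6570 = 0.34 km.

0.34 km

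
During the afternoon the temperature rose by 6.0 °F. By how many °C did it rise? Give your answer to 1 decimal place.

3.3 °C

Converting a difference, only the 9/5 scale factor applies: Δ°C = 6.0 × 0.5556 = 3.3 °C.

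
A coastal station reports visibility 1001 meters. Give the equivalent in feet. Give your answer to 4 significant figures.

3284 ft

1 m = 3.28084 ft, so 1001 × 3.28084 = 3284 ft.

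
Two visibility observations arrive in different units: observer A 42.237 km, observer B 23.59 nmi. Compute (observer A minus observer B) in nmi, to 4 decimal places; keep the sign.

observer A: 42.237 km = 22.806156 nmi.
Difference: 22.806156 − 23.590000 = -0.7838 nmi.

-0.7838 nmi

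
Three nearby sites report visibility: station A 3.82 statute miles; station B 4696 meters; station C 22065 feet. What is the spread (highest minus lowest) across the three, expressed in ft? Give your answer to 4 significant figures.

station A: 3.82 SM = 20169.60 ft.
station B: 4696 m = 15406.82 ft.
Spread: 22065.00 − 15406.82 = 6658 ft.

6658 ft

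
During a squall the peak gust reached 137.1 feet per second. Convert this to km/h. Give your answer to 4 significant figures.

1 ft/s = 1.09728 km/h, so 137.1 × 1.09728 = 150.4 km/h.

150.4 km/h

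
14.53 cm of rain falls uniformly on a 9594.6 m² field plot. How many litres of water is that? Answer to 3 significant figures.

1390000 litres

Depth: 14.53 cm × 10 = 145.3 mm.
1 mm over 1 m² is 1 L, so volume = 145.3 × 9594.6 = 1394095.4 L ≈ 1390000 L.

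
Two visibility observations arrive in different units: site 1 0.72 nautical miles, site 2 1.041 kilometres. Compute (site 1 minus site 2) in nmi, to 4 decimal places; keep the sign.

site 2: 1.041 km = 0.562095 nmi.
Difference: 0.720000 − 0.562095 = 0.1579 nmi.

0.1579 nmi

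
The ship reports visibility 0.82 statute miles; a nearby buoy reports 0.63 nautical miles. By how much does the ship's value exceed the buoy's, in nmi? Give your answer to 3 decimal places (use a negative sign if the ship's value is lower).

0.083 nmi

the ship: 0.82 SM = 0.71256 nmi.
Difference: 0.71256 − 0.63000 = 0.083 nmi.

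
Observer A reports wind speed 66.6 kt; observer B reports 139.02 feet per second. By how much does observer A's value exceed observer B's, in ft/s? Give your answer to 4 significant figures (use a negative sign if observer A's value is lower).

observer A: 66.6 kt = 112.4081 ft/s.
Difference: 112.4081 − 139.0200 = -26.61 ft/s.

-26.61 ft/s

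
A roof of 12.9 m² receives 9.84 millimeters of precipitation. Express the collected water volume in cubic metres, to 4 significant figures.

0.1269 cubic metres

1 mm over 1 m² is 1 L, so volume = 9.84 × 12.9 = 126.936 L = 0.1269 m³.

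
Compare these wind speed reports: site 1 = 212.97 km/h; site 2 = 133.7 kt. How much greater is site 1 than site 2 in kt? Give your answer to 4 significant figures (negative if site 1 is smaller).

site 1: 212.97 km/h = 114.9946 kt.
Difference: 114.9946 − 133.7000 = -18.71 kt.

-18.71 kt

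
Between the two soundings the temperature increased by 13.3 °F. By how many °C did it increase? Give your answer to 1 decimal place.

7.4 °C

Converting a difference, only the 9/5 scale factor applies: Δ°C = 13.3 × 0.5556 = 7.4 °C.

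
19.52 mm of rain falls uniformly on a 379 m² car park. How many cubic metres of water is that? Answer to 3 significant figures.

7.40 cubic metres

1 mm over 1 m² is 1 L, so volume = 19.52 × 379 = 7398.08 L = 7.40 m³.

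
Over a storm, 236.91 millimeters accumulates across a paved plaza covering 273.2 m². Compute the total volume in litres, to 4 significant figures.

64720 litres

1 mm over 1 m² is 1 L, so volume = 236.91 × 273.2 = 64723.812 L ≈ 64720 L.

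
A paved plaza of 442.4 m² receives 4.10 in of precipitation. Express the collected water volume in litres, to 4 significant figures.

46070 litres

Depth: 4.10 in × 25.4 = 104.14 mm.
1 mm over 1 m² is 1 L, so volume = 104.14 × 442.4 = 46071.536 L ≈ 46070 L.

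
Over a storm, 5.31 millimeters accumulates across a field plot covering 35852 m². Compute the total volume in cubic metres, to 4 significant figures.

1 mm over 1 m² is 1 L, so volume = 5.31 × 35852 = 190374.12 L = 190.4 m³.

190.4 cubic metres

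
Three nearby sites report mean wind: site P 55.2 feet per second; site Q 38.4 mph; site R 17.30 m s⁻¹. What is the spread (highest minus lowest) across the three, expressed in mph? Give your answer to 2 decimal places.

1.06 mph

site P: 55.2 ft/s = 37.6364 mph.
site R: 17.30 m/s = 38.6990 mph.
Spread: 38.6990 − 37.6364 = 1.06 mph.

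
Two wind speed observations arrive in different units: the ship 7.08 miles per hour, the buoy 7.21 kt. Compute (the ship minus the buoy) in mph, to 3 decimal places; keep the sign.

-1.217 mph

the buoy: 7.21 kt = 8.29712 mph.
Difference: 7.08000 − 8.29712 = -1.217 mph.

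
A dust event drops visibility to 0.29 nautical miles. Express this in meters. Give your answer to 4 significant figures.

537.1 m

1 nmi = 1852 m, so 0.29 × 1852 = 537.1 m.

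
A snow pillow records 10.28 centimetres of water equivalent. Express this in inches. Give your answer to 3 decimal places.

4.047 in

1 cm = 0.393701 in, so 10.28 × 0.393701 = 4.047 in.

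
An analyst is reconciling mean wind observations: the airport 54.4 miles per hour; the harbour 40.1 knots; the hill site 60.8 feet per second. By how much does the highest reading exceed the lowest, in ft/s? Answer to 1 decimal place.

19.0 ft/s

the airport: 54.4 mph = 79.787 ft/s.
the harbour: 40.1 kt = 67.681 ft/s.
Spread: 79.787 − 60.800 = 19.0 ft/s.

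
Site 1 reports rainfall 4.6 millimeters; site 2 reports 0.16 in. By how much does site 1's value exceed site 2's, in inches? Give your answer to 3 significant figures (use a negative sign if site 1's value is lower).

0.0211 in

site 1: 4.6 mm = 0.181102 in.
Difference: 0.181102 − 0.160000 = 0.0211 in.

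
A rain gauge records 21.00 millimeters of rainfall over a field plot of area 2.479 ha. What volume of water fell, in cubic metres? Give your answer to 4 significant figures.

520.6 cubic metres

Area: 2.479 ha = 24790 m².
1 mm over 1 m² is 1 L, so volume = 21 × 24790 = 520590 L = 520.6 m³.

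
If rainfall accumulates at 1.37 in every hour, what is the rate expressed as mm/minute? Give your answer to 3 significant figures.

1.37 in/hour × 25.4 mm/in × 0.0166667 hour/minute = 0.580 mm/minute.

0.580 mm/minute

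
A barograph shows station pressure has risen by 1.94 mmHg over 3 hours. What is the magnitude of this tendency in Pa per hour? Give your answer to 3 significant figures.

1.94 mmHg / 3 h × 133.322 Pa/mmHg = 86.2 Pa/h.

86.2 Pa per hour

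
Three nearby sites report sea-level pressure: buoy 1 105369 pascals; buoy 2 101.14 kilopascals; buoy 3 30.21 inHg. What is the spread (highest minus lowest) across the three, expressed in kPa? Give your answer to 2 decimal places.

4.23 kPa

buoy 1: 105369 Pa = 105.3690 kPa.
buoy 3: 30.21 inHg = 102.3028 kPa.
Spread: 105.3690 − 101.1400 = 4.23 kPa.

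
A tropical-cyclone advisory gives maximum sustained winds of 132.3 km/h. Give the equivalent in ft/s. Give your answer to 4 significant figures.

120.6 ft/s

1 km/h = 0.911344 ft/s, so 132.3 × 0.911344 = 120.6 ft/s.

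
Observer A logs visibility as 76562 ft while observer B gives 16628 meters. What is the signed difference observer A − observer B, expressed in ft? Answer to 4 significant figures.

22010 ft

observer B: 16628 m = 54553.81 ft.
Difference: 76562.00 − 54553.81 = 22010 ft.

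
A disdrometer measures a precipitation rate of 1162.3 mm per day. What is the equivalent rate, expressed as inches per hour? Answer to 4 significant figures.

1162.3 mm/day × 0.0393701 in/mm × 0.0416667 day/hour = 1.907 in/hour.

1.907 in/hour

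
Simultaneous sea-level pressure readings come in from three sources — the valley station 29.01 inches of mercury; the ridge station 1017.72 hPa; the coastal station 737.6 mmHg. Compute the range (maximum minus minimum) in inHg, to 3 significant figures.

1.04 inHg

the ridge station: 1017.72 hPa = 30.0533 inHg.
the coastal station: 737.6 mmHg = 29.0394 inHg.
Spread: 30.0533 − 29.0100 = 1.04 inHg.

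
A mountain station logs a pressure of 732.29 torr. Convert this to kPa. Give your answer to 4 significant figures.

1 mmHg = 0.133322 kPa, so 732.29 × 0.133322 = 97.63 kPa.

97.63 kPa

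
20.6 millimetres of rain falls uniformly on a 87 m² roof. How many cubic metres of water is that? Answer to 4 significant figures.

1 mm over 1 m² is 1 L, so volume = 20.6 × 87 = 1792.2 L = 1.792 m³.

1.792 cubic metres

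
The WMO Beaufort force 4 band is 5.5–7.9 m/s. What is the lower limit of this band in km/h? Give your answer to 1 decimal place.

5.5–7.9 m/s × 3.6 = 19.8–28.4 km/h.

19.8 km/h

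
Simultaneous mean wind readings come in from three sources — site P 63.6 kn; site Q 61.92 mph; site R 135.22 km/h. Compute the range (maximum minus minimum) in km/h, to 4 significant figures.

site P: 63.6 kt = 117.7872 km/h.
site Q: 61.92 mph = 99.6506 km/h.
Spread: 135.2200 − 99.6506 = 35.57 km/h.

35.57 km/h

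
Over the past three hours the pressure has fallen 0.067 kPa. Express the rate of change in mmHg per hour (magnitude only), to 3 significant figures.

0.067 kPa / 3 h × 7.50062 mmHg/kPa = 0.168 mmHg/h.

0.168 mmHg per hour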